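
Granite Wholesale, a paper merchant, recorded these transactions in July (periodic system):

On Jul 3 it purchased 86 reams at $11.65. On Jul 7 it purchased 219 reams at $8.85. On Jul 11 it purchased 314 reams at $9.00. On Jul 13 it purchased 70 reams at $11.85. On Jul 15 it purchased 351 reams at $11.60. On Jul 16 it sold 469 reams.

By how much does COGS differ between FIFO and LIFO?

$917.05

FIFO COGS: 86 @ $11.65 + 219 @ $8.85 + 164 @ $9.00 = $4,416.05
LIFO COGS: 351 @ $11.60 + 70 @ $11.85 + 48 @ $9.00 = $5,333.10
Difference = |$4,416.05 − $5,333.10| = $917.05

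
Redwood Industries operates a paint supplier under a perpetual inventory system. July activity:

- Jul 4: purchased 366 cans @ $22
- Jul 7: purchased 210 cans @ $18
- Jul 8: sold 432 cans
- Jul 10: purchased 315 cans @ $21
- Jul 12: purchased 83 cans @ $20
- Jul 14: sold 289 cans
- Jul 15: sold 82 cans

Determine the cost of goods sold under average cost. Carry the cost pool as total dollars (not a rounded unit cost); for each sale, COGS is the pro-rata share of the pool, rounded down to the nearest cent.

COGS = $16,563.00

After Jul 4: 366 on hand, pool $8,052.00 (≈ $22.0000 each)
After Jul 7: 576 on hand, pool $11,832.00 (≈ $20.5417 each)
Jul 8, sell 432: 432/576 × $11,832.00 → $8,874.00
After Jul 10: 459 on hand, pool $9,573.00 (≈ $20.8562 each)
After Jul 12: 542 on hand, pool $11,233.00 (≈ $20.7251 each)
Jul 14, sell 289: 289/542 × $11,233.00 → $5,989.55
Jul 15, sell 82: 82/253 × $5,243.45 → $1,699.45
Total COGS = $8,874.00 + $5,989.55 + $1,699.45 = $16,563.00
Ending inventory (cost pool remaining) = $3,544.00
Check: goods available $20,107.00 = COGS $16,563.00 + ending $3,544.00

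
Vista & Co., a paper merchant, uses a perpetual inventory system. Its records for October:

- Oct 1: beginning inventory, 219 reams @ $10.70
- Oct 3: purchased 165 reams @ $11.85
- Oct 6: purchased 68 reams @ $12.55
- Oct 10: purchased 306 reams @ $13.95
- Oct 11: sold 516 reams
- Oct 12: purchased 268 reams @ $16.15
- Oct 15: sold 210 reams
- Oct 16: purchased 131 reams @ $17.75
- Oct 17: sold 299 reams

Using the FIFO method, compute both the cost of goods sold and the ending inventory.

COGS = $13,732.70; ending inventory = $2,341.40

Oct 11, 516 sold [FIFO — oldest first]: 219 @ $10.70 + 165 @ $11.85 + 68 @ $12.55 + 64 @ $13.95 = $6,044.75
Oct 15, 210 sold [FIFO — oldest first]: 210 @ $13.95 = $2,929.50
Oct 17, 299 sold [FIFO — oldest first]: 32 @ $13.95 + 267 @ $16.15 = $4,758.45
Total COGS = $6,044.75 + $2,929.50 + $4,758.45 = $13,732.70
Ending inventory: 1 @ $16.15 + 131 @ $17.75 = $2,341.40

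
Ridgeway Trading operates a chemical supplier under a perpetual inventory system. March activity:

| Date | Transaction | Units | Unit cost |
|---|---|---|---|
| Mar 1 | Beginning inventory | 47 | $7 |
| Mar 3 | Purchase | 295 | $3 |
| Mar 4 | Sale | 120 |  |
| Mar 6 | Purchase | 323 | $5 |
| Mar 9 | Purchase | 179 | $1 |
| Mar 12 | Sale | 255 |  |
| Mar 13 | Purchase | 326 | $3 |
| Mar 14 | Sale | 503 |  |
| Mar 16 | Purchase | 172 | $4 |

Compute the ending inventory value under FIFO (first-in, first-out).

Mar 4, 120 sold [FIFO — oldest first]: 47 @ $7 + 73 @ $3 = $548
Mar 12, 255 sold [FIFO — oldest first]: 222 @ $3 + 33 @ $5 = $831
Mar 14, 503 sold [FIFO — oldest first]: 290 @ $5 + 179 @ $1 + 34 @ $3 = $1,731
Total COGS = $548 + $831 + $1,731 = $3,110
Ending inventory: 292 @ $3 + 172 @ $4 = $1,564

Ending inventory = $1,564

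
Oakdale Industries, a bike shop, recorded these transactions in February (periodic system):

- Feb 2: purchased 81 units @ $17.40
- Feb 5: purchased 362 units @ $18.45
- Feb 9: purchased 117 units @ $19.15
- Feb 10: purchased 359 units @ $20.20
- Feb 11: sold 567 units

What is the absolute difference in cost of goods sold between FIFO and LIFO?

$701.05

FIFO COGS: 81 @ $17.40 + 362 @ $18.45 + 117 @ $19.15 + 7 @ $20.20 = $10,470.25
LIFO COGS: 359 @ $20.20 + 117 @ $19.15 + 91 @ $18.45 = $11,171.30
Difference = |$10,470.25 − $11,171.30| = $701.05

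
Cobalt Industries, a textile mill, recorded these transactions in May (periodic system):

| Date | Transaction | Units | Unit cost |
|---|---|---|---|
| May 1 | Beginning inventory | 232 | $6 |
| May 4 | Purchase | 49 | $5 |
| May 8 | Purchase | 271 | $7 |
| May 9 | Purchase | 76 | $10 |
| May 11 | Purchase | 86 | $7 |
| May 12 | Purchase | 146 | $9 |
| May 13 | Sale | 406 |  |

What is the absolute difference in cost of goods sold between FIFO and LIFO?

FIFO COGS: 232 @ $6 + 49 @ $5 + 125 @ $7 = $2,512
LIFO COGS: 146 @ $9 + 86 @ $7 + 76 @ $10 + 98 @ $7 = $3,362
Difference = |$2,512 − $3,362| = $850

$850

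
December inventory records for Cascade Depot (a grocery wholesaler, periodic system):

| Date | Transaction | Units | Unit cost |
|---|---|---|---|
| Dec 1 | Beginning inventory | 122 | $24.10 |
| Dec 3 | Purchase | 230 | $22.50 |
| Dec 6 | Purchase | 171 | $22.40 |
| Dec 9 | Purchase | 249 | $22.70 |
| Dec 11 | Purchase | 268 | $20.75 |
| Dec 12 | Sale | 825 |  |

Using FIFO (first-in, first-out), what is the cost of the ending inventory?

Ending inventory = $4,461.25

Dec 12, 825 sold [FIFO — oldest first]: 122 @ $24.10 + 230 @ $22.50 + 171 @ $22.40 + 249 @ $22.70 + 53 @ $20.75 = $18,697.65
Ending inventory: 215 @ $20.75 = $4,461.25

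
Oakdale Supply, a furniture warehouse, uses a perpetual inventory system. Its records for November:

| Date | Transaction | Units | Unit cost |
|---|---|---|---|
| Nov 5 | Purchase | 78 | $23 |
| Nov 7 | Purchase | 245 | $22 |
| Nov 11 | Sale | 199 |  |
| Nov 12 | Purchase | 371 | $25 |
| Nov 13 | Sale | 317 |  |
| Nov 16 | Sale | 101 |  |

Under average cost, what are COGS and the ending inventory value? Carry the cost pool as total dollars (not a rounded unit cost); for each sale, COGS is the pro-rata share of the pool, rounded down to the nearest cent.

After Nov 5: 78 on hand, pool $1,794.00 (≈ $23.0000 each)
After Nov 7: 323 on hand, pool $7,184.00 (≈ $22.2415 each)
Nov 11, sell 199: 199/323 × $7,184.00 → $4,426.05
After Nov 12: 495 on hand, pool $12,032.95 (≈ $24.3090 each)
Nov 13, sell 317: 317/495 × $12,032.95 → $7,705.94
Nov 16, sell 101: 101/178 × $4,327.01 → $2,455.21
Total COGS = $4,426.05 + $7,705.94 + $2,455.21 = $14,587.20
Ending inventory (cost pool remaining) = $1,871.80
Check: goods available $16,459.00 = COGS $14,587.20 + ending $1,871.80

COGS = $14,587.20; ending inventory = $1,871.80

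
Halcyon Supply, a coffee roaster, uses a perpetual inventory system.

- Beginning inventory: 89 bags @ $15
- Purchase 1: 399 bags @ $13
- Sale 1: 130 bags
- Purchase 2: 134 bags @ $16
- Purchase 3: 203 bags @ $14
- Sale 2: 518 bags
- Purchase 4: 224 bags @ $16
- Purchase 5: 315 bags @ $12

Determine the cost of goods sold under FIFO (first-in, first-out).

COGS = $9,030

Sale 1 (130) [FIFO — oldest first]: 89 @ $15 + 41 @ $13 = $1,868
Sale 2 (518) [FIFO — oldest first]: 358 @ $13 + 134 @ $16 + 26 @ $14 = $7,162
Total COGS = $1,868 + $7,162 = $9,030
Ending inventory: 177 @ $14 + 224 @ $16 + 315 @ $12 = $9,842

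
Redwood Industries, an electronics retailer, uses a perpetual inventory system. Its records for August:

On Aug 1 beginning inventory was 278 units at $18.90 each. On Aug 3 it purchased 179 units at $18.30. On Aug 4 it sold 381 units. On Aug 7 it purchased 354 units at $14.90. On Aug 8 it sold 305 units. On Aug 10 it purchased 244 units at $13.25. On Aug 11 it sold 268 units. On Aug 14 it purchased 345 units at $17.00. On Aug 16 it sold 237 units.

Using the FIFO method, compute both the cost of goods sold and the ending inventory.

COGS = $19,349.50; ending inventory = $3,553.00

Aug 4, 381 sold [FIFO — oldest first]: 278 @ $18.90 + 103 @ $18.30 = $7,139.10
Aug 8, 305 sold [FIFO — oldest first]: 76 @ $18.30 + 229 @ $14.90 = $4,802.90
Aug 11, 268 sold [FIFO — oldest first]: 125 @ $14.90 + 143 @ $13.25 = $3,757.25
Aug 16, 237 sold [FIFO — oldest first]: 101 @ $13.25 + 136 @ $17.00 = $3,650.25
Total COGS = $7,139.10 + $4,802.90 + $3,757.25 + $3,650.25 = $19,349.50
Ending inventory: 209 @ $17.00 = $3,553.00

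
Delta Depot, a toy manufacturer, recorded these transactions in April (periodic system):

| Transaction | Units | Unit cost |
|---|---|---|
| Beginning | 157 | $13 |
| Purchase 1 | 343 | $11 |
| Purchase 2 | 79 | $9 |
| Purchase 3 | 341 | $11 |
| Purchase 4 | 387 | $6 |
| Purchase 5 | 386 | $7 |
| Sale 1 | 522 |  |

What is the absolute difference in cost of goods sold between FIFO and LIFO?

FIFO COGS: 157 @ $13 + 343 @ $11 + 22 @ $9 = $6,012
LIFO COGS: 386 @ $7 + 136 @ $6 = $3,518
Difference = |$6,012 − $3,518| = $2,494

$2,494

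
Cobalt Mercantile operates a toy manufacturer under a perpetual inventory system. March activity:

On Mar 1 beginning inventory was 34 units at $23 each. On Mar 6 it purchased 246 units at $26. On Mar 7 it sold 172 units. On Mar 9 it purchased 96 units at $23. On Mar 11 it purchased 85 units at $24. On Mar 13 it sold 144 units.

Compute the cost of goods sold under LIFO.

COGS = $7,869

Mar 7, 172 sold [LIFO — newest first]: 172 @ $26 = $4,472
Mar 13, 144 sold [LIFO — newest first]: 85 @ $24 + 59 @ $23 = $3,397
Total COGS = $4,472 + $3,397 = $7,869
Ending inventory: 34 @ $23 + 74 @ $26 + 37 @ $23 = $3,557
Check: goods available $11,426 = COGS $7,869 + ending $3,557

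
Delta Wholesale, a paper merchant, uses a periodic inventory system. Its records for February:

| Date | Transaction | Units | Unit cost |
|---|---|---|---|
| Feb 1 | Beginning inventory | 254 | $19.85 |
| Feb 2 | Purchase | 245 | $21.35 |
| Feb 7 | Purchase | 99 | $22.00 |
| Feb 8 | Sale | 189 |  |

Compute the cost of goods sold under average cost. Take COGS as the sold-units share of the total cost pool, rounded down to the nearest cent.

COGS = $3,935.07

Feb 8, sell 189: 189/598 × $12,450.65 → $3,935.07
Ending inventory (cost pool remaining) = $8,515.58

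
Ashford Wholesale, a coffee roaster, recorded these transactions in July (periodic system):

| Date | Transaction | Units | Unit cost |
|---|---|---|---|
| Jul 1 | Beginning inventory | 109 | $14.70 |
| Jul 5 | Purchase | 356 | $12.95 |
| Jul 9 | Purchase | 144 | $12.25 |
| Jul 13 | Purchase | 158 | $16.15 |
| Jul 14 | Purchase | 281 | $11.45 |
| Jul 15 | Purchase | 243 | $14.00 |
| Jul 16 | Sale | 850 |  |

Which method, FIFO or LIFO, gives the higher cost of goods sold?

FIFO

FIFO COGS: 109 @ $14.70 + 356 @ $12.95 + 144 @ $12.25 + 158 @ $16.15 + 83 @ $11.45 = $11,478.55
LIFO COGS: 243 @ $14.00 + 281 @ $11.45 + 158 @ $16.15 + 144 @ $12.25 + 24 @ $12.95 = $11,245.95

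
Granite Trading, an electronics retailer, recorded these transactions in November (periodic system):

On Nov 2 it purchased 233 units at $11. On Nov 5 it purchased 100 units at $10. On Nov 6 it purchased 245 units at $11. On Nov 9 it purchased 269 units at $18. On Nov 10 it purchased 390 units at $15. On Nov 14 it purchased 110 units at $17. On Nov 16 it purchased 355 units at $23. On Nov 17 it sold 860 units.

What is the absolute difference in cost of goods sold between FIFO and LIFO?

$4,680

FIFO COGS: 233 @ $11 + 100 @ $10 + 245 @ $11 + 269 @ $18 + 13 @ $15 = $11,295
LIFO COGS: 355 @ $23 + 110 @ $17 + 390 @ $15 + 5 @ $18 = $15,975
Difference = |$11,295 − $15,975| = $4,680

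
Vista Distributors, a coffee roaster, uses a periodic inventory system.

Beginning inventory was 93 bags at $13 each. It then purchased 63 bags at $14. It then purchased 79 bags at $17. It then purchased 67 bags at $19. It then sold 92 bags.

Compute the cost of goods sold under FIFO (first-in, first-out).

COGS = $1,196

Sale 1 (92) [FIFO — oldest first]: 92 @ $13 = $1,196
Ending inventory: 1 @ $13 + 63 @ $14 + 79 @ $17 + 67 @ $19 = $3,511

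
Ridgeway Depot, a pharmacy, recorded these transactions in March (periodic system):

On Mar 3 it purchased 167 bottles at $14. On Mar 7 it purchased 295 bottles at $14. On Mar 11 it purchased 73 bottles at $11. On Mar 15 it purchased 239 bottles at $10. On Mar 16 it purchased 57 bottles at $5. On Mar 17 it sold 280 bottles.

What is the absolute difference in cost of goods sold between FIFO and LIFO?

$1,405

FIFO COGS: 167 @ $14 + 113 @ $14 = $3,920
LIFO COGS: 57 @ $5 + 223 @ $10 = $2,515
Difference = |$3,920 − $2,515| = $1,405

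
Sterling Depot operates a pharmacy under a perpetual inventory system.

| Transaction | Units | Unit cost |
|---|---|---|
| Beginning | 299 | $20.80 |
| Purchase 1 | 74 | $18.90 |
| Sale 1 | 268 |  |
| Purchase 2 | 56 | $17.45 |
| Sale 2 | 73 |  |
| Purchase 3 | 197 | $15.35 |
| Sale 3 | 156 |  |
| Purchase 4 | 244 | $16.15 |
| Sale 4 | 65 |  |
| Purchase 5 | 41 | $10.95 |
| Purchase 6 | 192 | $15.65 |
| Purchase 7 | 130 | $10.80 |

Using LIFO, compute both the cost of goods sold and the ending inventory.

Sale 1 (268) [LIFO — newest first]: 74 @ $18.90 + 194 @ $20.80 = $5,433.80
Sale 2 (73) [LIFO — newest first]: 56 @ $17.45 + 17 @ $20.80 = $1,330.80
Sale 3 (156) [LIFO — newest first]: 156 @ $15.35 = $2,394.60
Sale 4 (65) [LIFO — newest first]: 65 @ $16.15 = $1,049.75
Total COGS = $5,433.80 + $1,330.80 + $2,394.60 + $1,049.75 = $10,208.95
Ending inventory: 88 @ $20.80 + 41 @ $15.35 + 179 @ $16.15 + 41 @ $10.95 + 192 @ $15.65 + 130 @ $10.80 = $10,208.35

COGS = $10,208.95; ending inventory = $10,208.35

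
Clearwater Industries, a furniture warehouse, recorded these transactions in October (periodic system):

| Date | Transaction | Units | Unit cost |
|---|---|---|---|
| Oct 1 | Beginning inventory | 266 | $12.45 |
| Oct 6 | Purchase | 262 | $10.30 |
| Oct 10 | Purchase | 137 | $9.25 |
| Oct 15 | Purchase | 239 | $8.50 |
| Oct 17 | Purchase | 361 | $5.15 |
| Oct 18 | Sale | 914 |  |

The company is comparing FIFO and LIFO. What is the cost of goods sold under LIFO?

COGS = $6,981.00

FIFO COGS: 266 @ $12.45 + 262 @ $10.30 + 137 @ $9.25 + 239 @ $8.50 + 10 @ $5.15 = $9,360.55
LIFO COGS: 361 @ $5.15 + 239 @ $8.50 + 137 @ $9.25 + 177 @ $10.30 = $6,981.00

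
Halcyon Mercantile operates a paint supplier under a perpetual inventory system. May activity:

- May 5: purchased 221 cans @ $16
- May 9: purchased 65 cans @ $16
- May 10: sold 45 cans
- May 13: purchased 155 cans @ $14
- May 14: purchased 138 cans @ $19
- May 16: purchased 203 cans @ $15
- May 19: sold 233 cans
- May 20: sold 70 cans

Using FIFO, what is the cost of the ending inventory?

Ending inventory = $6,969

May 10, 45 sold [FIFO — oldest first]: 45 @ $16 = $720
May 19, 233 sold [FIFO — oldest first]: 176 @ $16 + 57 @ $16 = $3,728
May 20, 70 sold [FIFO — oldest first]: 8 @ $16 + 62 @ $14 = $996
Total COGS = $720 + $3,728 + $996 = $5,444
Ending inventory: 93 @ $14 + 138 @ $19 + 203 @ $15 = $6,969
Check: goods available $12,413 = COGS $5,444 + ending $6,969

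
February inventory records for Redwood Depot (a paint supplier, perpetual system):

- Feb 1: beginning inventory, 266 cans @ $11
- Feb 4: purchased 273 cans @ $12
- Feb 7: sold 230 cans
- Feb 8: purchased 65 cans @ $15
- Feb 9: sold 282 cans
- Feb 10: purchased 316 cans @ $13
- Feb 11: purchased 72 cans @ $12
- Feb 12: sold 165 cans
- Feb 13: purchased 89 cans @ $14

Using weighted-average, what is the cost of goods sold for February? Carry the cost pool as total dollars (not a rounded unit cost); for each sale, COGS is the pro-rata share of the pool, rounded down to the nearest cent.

COGS = $8,154.76

After Feb 1: 266 on hand, pool $2,926.00 (≈ $11.0000 each)
After Feb 4: 539 on hand, pool $6,202.00 (≈ $11.5065 each)
Feb 7, sell 230: 230/539 × $6,202.00 → $2,646.49
After Feb 8: 374 on hand, pool $4,530.51 (≈ $12.1137 each)
Feb 9, sell 282: 282/374 × $4,530.51 → $3,416.05
After Feb 10: 408 on hand, pool $5,222.46 (≈ $12.8001 each)
After Feb 11: 480 on hand, pool $6,086.46 (≈ $12.6801 each)
Feb 12, sell 165: 165/480 × $6,086.46 → $2,092.22
After Feb 13: 404 on hand, pool $5,240.24 (≈ $12.9709 each)
Total COGS = $2,646.49 + $3,416.05 + $2,092.22 = $8,154.76
Ending inventory (cost pool remaining) = $5,240.24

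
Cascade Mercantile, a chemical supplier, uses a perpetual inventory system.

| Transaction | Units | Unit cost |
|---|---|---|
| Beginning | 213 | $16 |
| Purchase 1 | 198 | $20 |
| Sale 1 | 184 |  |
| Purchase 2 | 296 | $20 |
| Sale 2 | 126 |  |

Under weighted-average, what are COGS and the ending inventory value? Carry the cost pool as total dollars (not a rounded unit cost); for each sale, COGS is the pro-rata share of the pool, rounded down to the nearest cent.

COGS = $5,705.19; ending inventory = $7,582.81

After Beginning: 213 on hand, pool $3,408.00 (≈ $16.0000 each)
After Purchase 1: 411 on hand, pool $7,368.00 (≈ $17.9270 each)
Sale 1, sell 184: 184/411 × $7,368.00 → $3,298.56
After Purchase 2: 523 on hand, pool $9,989.44 (≈ $19.1003 each)
Sale 2, sell 126: 126/523 × $9,989.44 → $2,406.63
Total COGS = $3,298.56 + $2,406.63 = $5,705.19
Ending inventory (cost pool remaining) = $7,582.81
Check: goods available $13,288.00 = COGS $5,705.19 + ending $7,582.81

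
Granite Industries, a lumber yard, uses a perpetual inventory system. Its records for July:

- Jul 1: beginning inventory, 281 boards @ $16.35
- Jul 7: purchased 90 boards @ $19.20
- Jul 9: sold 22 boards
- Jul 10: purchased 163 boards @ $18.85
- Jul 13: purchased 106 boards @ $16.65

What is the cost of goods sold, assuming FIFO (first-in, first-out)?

Jul 9, 22 sold [FIFO — oldest first]: 22 @ $16.35 = $359.70
Ending inventory: 259 @ $16.35 + 90 @ $19.20 + 163 @ $18.85 + 106 @ $16.65 = $10,800.10
Check: goods available $11,159.80 = COGS $359.70 + ending $10,800.10

COGS = $359.70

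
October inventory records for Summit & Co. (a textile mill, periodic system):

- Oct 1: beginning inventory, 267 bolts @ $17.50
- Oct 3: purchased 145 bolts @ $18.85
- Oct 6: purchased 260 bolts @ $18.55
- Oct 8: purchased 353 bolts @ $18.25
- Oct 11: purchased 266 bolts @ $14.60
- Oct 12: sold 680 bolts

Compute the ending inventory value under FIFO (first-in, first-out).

Ending inventory = $10,179.85

Oct 12, 680 sold [FIFO — oldest first]: 267 @ $17.50 + 145 @ $18.85 + 260 @ $18.55 + 8 @ $18.25 = $12,374.75
Ending inventory: 345 @ $18.25 + 266 @ $14.60 = $10,179.85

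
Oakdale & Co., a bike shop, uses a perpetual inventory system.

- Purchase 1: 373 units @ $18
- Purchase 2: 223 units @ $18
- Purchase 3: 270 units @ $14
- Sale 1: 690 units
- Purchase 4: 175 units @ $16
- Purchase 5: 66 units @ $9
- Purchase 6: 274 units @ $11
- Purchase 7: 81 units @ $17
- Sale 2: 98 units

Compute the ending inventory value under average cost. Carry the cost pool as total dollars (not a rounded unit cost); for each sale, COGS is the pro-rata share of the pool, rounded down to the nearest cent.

Ending inventory = $9,370.97

After Purchase 1: 373 on hand, pool $6,714.00 (≈ $18.0000 each)
After Purchase 2: 596 on hand, pool $10,728.00 (≈ $18.0000 each)
After Purchase 3: 866 on hand, pool $14,508.00 (≈ $16.7529 each)
Sale 1, sell 690: 690/866 × $14,508.00 → $11,559.49
After Purchase 4: 351 on hand, pool $5,748.51 (≈ $16.3775 each)
After Purchase 5: 417 on hand, pool $6,342.51 (≈ $15.2099 each)
After Purchase 6: 691 on hand, pool $9,356.51 (≈ $13.5405 each)
After Purchase 7: 772 on hand, pool $10,733.51 (≈ $13.9035 each)
Sale 2, sell 98: 98/772 × $10,733.51 → $1,362.54
Total COGS = $11,559.49 + $1,362.54 = $12,922.03
Ending inventory (cost pool remaining) = $9,370.97
Check: goods available $22,293.00 = COGS $12,922.03 + ending $9,370.97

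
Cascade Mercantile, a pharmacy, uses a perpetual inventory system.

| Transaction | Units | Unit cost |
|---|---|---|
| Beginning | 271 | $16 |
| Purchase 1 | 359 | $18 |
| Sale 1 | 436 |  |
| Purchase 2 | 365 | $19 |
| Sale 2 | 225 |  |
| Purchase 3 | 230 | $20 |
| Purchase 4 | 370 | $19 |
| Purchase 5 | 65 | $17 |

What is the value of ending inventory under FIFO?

Sale 1 (436) [FIFO — oldest first]: 271 @ $16 + 165 @ $18 = $7,306
Sale 2 (225) [FIFO — oldest first]: 194 @ $18 + 31 @ $19 = $4,081
Total COGS = $7,306 + $4,081 = $11,387
Ending inventory: 334 @ $19 + 230 @ $20 + 370 @ $19 + 65 @ $17 = $19,081
Check: goods available $30,468 = COGS $11,387 + ending $19,081

Ending inventory = $19,081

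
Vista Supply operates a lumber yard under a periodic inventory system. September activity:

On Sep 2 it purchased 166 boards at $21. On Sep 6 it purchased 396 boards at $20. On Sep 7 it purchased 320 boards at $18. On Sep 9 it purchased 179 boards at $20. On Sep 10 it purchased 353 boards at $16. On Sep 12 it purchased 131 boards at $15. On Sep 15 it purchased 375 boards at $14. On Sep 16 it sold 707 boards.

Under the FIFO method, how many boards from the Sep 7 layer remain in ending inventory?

175

Sep 16, 707 sold [FIFO — oldest first]: 166 @ $21 + 396 @ $20 + 145 @ $18 = $14,016
Ending inventory: 175 @ $18 + 179 @ $20 + 353 @ $16 + 131 @ $15 + 375 @ $14 = $19,593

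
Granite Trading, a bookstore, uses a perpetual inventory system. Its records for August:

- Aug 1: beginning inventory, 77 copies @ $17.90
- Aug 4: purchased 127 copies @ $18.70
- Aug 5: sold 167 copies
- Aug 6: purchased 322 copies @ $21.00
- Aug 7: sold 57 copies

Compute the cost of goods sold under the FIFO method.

Aug 5, 167 sold [FIFO — oldest first]: 77 @ $17.90 + 90 @ $18.70 = $3,061.30
Aug 7, 57 sold [FIFO — oldest first]: 37 @ $18.70 + 20 @ $21.00 = $1,111.90
Total COGS = $3,061.30 + $1,111.90 = $4,173.20
Ending inventory: 302 @ $21.00 = $6,342.00

COGS = $4,173.20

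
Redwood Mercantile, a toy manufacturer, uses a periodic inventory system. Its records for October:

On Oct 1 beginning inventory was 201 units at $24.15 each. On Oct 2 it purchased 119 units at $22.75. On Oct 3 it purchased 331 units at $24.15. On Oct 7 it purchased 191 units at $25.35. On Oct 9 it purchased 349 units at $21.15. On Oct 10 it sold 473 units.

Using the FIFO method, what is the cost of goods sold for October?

Oct 10, 473 sold [FIFO — oldest first]: 201 @ $24.15 + 119 @ $22.75 + 153 @ $24.15 = $11,256.35
Ending inventory: 178 @ $24.15 + 191 @ $25.35 + 349 @ $21.15 = $16,521.90

COGS = $11,256.35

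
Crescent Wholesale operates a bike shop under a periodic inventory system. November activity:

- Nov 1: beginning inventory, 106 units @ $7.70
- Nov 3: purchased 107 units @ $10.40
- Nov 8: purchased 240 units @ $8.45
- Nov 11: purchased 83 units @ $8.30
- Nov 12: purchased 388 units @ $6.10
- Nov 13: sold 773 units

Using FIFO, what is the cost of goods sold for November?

Nov 13, 773 sold [FIFO — oldest first]: 106 @ $7.70 + 107 @ $10.40 + 240 @ $8.45 + 83 @ $8.30 + 237 @ $6.10 = $6,091.60
Ending inventory: 151 @ $6.10 = $921.10
Check: goods available $7,012.70 = COGS $6,091.60 + ending $921.10

COGS = $6,091.60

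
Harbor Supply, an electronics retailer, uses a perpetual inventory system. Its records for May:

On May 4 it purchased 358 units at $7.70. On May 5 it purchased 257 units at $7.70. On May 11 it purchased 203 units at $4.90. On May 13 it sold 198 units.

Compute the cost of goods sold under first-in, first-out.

May 13, 198 sold [FIFO — oldest first]: 198 @ $7.70 = $1,524.60
Ending inventory: 160 @ $7.70 + 257 @ $7.70 + 203 @ $4.90 = $4,205.60
Check: goods available $5,730.20 = COGS $1,524.60 + ending $4,205.60

COGS = $1,524.60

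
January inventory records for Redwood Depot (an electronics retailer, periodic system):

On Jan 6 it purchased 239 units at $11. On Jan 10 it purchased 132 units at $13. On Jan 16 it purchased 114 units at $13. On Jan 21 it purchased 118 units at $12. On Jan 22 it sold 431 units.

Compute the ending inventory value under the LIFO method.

Ending inventory = $1,892

Jan 22, 431 sold [LIFO — newest first]: 118 @ $12 + 114 @ $13 + 132 @ $13 + 67 @ $11 = $5,351
Ending inventory: 172 @ $11 = $1,892
Check: goods available $7,243 = COGS $5,351 + ending $1,892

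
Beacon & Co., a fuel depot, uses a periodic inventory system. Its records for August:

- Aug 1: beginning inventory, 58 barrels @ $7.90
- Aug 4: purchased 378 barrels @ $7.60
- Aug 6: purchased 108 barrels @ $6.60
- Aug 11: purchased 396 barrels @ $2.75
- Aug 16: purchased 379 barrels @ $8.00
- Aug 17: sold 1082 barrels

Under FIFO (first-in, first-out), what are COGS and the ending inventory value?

Aug 17, 1082 sold [FIFO — oldest first]: 58 @ $7.90 + 378 @ $7.60 + 108 @ $6.60 + 396 @ $2.75 + 142 @ $8.00 = $6,268.80
Ending inventory: 237 @ $8.00 = $1,896.00
Check: goods available $8,164.80 = COGS $6,268.80 + ending $1,896.00

COGS = $6,268.80; ending inventory = $1,896.00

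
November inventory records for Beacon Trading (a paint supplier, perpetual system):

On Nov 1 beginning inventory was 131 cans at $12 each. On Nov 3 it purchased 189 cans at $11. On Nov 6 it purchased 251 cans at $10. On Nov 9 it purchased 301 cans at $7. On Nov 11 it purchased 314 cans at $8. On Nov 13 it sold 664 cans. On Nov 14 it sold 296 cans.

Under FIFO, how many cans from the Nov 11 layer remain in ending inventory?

Nov 13, 664 sold [FIFO — oldest first]: 131 @ $12 + 189 @ $11 + 251 @ $10 + 93 @ $7 = $6,812
Nov 14, 296 sold [FIFO — oldest first]: 208 @ $7 + 88 @ $8 = $2,160
Total COGS = $6,812 + $2,160 = $8,972
Ending inventory: 226 @ $8 = $1,808
Check: goods available $10,780 = COGS $8,972 + ending $1,808

226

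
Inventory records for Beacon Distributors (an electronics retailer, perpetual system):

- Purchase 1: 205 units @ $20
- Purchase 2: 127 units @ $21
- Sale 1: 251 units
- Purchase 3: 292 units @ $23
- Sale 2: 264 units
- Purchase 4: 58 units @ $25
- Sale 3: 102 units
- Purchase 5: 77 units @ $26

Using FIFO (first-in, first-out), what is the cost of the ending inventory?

Sale 1 (251) [FIFO — oldest first]: 205 @ $20 + 46 @ $21 = $5,066
Sale 2 (264) [FIFO — oldest first]: 81 @ $21 + 183 @ $23 = $5,910
Sale 3 (102) [FIFO — oldest first]: 102 @ $23 = $2,346
Total COGS = $5,066 + $5,910 + $2,346 = $13,322
Ending inventory: 7 @ $23 + 58 @ $25 + 77 @ $26 = $3,613
Check: goods available $16,935 = COGS $13,322 + ending $3,613

Ending inventory = $3,613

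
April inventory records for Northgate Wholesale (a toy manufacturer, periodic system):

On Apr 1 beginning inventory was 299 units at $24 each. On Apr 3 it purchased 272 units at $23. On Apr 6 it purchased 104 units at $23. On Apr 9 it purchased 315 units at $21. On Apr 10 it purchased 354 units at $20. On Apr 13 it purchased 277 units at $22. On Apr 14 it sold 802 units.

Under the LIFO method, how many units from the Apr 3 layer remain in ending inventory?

Apr 14, 802 sold [LIFO — newest first]: 277 @ $22 + 354 @ $20 + 171 @ $21 = $16,765
Ending inventory: 299 @ $24 + 272 @ $23 + 104 @ $23 + 144 @ $21 = $18,848
Check: goods available $35,613 = COGS $16,765 + ending $18,848

272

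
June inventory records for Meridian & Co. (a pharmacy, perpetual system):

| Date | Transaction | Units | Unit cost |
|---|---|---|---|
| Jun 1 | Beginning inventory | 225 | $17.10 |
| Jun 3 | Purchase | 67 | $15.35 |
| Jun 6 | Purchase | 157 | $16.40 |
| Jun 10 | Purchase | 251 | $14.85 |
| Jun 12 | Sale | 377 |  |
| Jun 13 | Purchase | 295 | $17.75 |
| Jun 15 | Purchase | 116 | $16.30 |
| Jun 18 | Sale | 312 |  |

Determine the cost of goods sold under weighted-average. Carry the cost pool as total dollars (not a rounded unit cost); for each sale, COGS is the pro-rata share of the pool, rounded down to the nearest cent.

COGS = $11,242.14

After Jun 1: 225 on hand, pool $3,847.50 (≈ $17.1000 each)
After Jun 3: 292 on hand, pool $4,875.95 (≈ $16.6985 each)
After Jun 6: 449 on hand, pool $7,450.75 (≈ $16.5941 each)
After Jun 10: 700 on hand, pool $11,178.10 (≈ $15.9687 each)
Jun 12, sell 377: 377/700 × $11,178.10 → $6,020.20
After Jun 13: 618 on hand, pool $10,394.15 (≈ $16.8190 each)
After Jun 15: 734 on hand, pool $12,284.95 (≈ $16.7370 each)
Jun 18, sell 312: 312/734 × $12,284.95 → $5,221.94
Total COGS = $6,020.20 + $5,221.94 = $11,242.14
Ending inventory (cost pool remaining) = $7,063.01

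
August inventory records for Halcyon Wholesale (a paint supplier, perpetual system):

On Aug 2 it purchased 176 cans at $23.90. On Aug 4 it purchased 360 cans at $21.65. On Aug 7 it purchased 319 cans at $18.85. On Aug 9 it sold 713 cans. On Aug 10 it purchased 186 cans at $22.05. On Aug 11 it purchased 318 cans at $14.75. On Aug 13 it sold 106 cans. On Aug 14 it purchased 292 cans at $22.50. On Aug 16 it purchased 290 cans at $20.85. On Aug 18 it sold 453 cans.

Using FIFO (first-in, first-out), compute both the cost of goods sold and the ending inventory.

COGS = $25,522.10; ending inventory = $13,899.75

Aug 9, 713 sold [FIFO — oldest first]: 176 @ $23.90 + 360 @ $21.65 + 177 @ $18.85 = $15,336.85
Aug 13, 106 sold [FIFO — oldest first]: 106 @ $18.85 = $1,998.10
Aug 18, 453 sold [FIFO — oldest first]: 36 @ $18.85 + 186 @ $22.05 + 231 @ $14.75 = $8,187.15
Total COGS = $15,336.85 + $1,998.10 + $8,187.15 = $25,522.10
Ending inventory: 87 @ $14.75 + 292 @ $22.50 + 290 @ $20.85 = $13,899.75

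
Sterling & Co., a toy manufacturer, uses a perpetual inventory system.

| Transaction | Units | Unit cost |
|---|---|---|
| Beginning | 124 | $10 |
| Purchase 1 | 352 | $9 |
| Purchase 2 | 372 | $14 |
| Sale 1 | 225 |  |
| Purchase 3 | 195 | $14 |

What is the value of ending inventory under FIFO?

Sale 1 (225) [FIFO — oldest first]: 124 @ $10 + 101 @ $9 = $2,149
Ending inventory: 251 @ $9 + 372 @ $14 + 195 @ $14 = $10,197
Check: goods available $12,346 = COGS $2,149 + ending $10,197

Ending inventory = $10,197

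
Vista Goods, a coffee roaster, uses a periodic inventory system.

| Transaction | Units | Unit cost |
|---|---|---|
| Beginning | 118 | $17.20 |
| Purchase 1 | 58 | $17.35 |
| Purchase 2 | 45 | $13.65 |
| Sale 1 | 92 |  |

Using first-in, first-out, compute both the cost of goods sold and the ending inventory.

COGS = $1,582.40; ending inventory = $2,067.75

Sale 1 (92) [FIFO — oldest first]: 92 @ $17.20 = $1,582.40
Ending inventory: 26 @ $17.20 + 58 @ $17.35 + 45 @ $13.65 = $2,067.75
Check: goods available $3,650.15 = COGS $1,582.40 + ending $2,067.75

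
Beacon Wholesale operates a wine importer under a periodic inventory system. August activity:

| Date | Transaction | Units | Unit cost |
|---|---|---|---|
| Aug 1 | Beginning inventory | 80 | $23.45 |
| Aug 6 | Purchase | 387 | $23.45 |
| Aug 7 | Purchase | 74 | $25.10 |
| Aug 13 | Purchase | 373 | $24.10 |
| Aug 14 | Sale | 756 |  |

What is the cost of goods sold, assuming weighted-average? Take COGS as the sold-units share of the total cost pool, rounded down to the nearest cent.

Aug 14, sell 756: 756/914 × $21,797.85 → $18,029.73
Ending inventory (cost pool remaining) = $3,768.12
Check: goods available $21,797.85 = COGS $18,029.73 + ending $3,768.12

COGS = $18,029.73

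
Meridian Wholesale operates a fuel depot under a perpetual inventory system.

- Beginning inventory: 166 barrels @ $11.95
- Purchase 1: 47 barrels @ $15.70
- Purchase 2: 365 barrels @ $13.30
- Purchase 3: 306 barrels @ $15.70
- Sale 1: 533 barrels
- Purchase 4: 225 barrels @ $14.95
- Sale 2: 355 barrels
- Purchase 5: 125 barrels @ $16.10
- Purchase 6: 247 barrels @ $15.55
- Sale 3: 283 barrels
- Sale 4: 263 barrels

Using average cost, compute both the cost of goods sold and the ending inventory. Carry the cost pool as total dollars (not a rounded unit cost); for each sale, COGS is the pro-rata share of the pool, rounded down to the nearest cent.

After Beginning: 166 on hand, pool $1,983.70 (≈ $11.9500 each)
After Purchase 1: 213 on hand, pool $2,721.60 (≈ $12.7775 each)
After Purchase 2: 578 on hand, pool $7,576.10 (≈ $13.1074 each)
After Purchase 3: 884 on hand, pool $12,380.30 (≈ $14.0049 each)
Sale 1, sell 533: 533/884 × $12,380.30 → $7,464.59
After Purchase 4: 576 on hand, pool $8,279.46 (≈ $14.3741 each)
Sale 2, sell 355: 355/576 × $8,279.46 → $5,102.79
After Purchase 5: 346 on hand, pool $5,189.17 (≈ $14.9976 each)
After Purchase 6: 593 on hand, pool $9,030.02 (≈ $15.2277 each)
Sale 3, sell 283: 283/593 × $9,030.02 → $4,309.43
Sale 4, sell 263: 263/310 × $4,720.59 → $4,004.88
Total COGS = $7,464.59 + $5,102.79 + $4,309.43 + $4,004.88 = $20,881.69
Ending inventory (cost pool remaining) = $715.71
Check: goods available $21,597.40 = COGS $20,881.69 + ending $715.71

COGS = $20,881.69; ending inventory = $715.71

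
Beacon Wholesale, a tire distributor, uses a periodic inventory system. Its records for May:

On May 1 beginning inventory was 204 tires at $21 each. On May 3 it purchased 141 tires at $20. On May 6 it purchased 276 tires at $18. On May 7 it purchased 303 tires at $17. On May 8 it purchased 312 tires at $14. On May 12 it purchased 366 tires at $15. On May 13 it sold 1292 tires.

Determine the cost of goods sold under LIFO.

May 13, 1292 sold [LIFO — newest first]: 366 @ $15 + 312 @ $14 + 303 @ $17 + 276 @ $18 + 35 @ $20 = $20,677
Ending inventory: 204 @ $21 + 106 @ $20 = $6,404
Check: goods available $27,081 = COGS $20,677 + ending $6,404

COGS = $20,677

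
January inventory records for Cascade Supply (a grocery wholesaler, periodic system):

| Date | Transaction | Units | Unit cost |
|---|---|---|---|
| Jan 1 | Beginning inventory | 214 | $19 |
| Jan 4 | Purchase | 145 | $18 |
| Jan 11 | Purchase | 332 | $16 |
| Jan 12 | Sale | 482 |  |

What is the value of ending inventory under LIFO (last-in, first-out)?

Jan 12, 482 sold [LIFO — newest first]: 332 @ $16 + 145 @ $18 + 5 @ $19 = $8,017
Ending inventory: 209 @ $19 = $3,971
Check: goods available $11,988 = COGS $8,017 + ending $3,971

Ending inventory = $3,971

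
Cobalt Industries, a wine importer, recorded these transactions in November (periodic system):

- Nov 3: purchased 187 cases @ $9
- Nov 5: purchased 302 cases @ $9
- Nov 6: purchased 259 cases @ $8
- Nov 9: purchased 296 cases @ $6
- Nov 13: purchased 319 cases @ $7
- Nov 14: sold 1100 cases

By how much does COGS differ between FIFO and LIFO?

FIFO COGS: 187 @ $9 + 302 @ $9 + 259 @ $8 + 296 @ $6 + 56 @ $7 = $8,641
LIFO COGS: 319 @ $7 + 296 @ $6 + 259 @ $8 + 226 @ $9 = $8,115
Difference = |$8,641 − $8,115| = $526

$526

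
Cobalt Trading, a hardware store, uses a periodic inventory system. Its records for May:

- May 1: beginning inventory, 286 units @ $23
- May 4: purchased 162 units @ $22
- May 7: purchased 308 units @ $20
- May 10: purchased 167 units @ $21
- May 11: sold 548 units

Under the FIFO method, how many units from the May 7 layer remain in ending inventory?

May 11, 548 sold [FIFO — oldest first]: 286 @ $23 + 162 @ $22 + 100 @ $20 = $12,142
Ending inventory: 208 @ $20 + 167 @ $21 = $7,667
Check: goods available $19,809 = COGS $12,142 + ending $7,667

208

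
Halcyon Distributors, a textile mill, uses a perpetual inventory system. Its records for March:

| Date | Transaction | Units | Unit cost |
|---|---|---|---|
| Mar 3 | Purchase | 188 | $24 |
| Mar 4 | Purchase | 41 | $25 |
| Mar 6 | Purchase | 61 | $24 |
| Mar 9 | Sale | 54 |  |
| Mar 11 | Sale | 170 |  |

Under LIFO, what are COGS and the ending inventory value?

Mar 9, 54 sold [LIFO — newest first]: 54 @ $24 = $1,296
Mar 11, 170 sold [LIFO — newest first]: 7 @ $24 + 41 @ $25 + 122 @ $24 = $4,121
Total COGS = $1,296 + $4,121 = $5,417
Ending inventory: 66 @ $24 = $1,584
Check: goods available $7,001 = COGS $5,417 + ending $1,584

COGS = $5,417; ending inventory = $1,584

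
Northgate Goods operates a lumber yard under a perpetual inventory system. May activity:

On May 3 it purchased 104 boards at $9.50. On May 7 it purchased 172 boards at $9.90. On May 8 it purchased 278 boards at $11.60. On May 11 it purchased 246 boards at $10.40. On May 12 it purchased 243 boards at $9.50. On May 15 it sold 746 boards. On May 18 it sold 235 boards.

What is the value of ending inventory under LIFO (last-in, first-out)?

May 15, 746 sold [LIFO — newest first]: 243 @ $9.50 + 246 @ $10.40 + 257 @ $11.60 = $7,848.10
May 18, 235 sold [LIFO — newest first]: 21 @ $11.60 + 172 @ $9.90 + 42 @ $9.50 = $2,345.40
Total COGS = $7,848.10 + $2,345.40 = $10,193.50
Ending inventory: 62 @ $9.50 = $589.00
Check: goods available $10,782.50 = COGS $10,193.50 + ending $589.00

Ending inventory = $589.00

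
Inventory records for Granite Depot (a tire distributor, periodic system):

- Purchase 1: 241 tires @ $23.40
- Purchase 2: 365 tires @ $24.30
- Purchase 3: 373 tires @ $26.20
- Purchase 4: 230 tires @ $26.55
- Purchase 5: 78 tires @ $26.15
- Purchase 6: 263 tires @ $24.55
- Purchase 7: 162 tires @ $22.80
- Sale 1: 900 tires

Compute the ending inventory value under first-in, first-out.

Sale 1 (900) [FIFO — oldest first]: 241 @ $23.40 + 365 @ $24.30 + 294 @ $26.20 = $22,211.70
Ending inventory: 79 @ $26.20 + 230 @ $26.55 + 78 @ $26.15 + 263 @ $24.55 + 162 @ $22.80 = $20,366.25

Ending inventory = $20,366.25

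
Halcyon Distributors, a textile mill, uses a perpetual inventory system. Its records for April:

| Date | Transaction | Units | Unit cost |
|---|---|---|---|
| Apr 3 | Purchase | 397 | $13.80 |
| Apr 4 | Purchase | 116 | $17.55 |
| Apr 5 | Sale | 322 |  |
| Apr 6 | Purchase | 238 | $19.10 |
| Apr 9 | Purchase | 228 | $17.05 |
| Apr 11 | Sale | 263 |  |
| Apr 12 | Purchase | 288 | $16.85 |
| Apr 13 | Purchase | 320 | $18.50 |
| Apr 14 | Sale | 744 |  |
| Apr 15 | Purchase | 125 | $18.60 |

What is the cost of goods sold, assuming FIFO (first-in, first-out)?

COGS = $21,947.40

Apr 5, 322 sold [FIFO — oldest first]: 322 @ $13.80 = $4,443.60
Apr 11, 263 sold [FIFO — oldest first]: 75 @ $13.80 + 116 @ $17.55 + 72 @ $19.10 = $4,446.00
Apr 14, 744 sold [FIFO — oldest first]: 166 @ $19.10 + 228 @ $17.05 + 288 @ $16.85 + 62 @ $18.50 = $13,057.80
Total COGS = $4,443.60 + $4,446.00 + $13,057.80 = $21,947.40
Ending inventory: 258 @ $18.50 + 125 @ $18.60 = $7,098.00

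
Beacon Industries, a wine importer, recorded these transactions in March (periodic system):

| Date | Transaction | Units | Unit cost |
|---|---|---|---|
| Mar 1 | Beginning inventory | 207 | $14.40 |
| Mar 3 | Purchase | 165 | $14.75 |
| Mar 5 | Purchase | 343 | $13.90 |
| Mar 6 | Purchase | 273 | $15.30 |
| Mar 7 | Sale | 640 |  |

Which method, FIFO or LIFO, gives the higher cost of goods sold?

FIFO COGS: 207 @ $14.40 + 165 @ $14.75 + 268 @ $13.90 = $9,139.75
LIFO COGS: 273 @ $15.30 + 343 @ $13.90 + 24 @ $14.75 = $9,298.60

LIFO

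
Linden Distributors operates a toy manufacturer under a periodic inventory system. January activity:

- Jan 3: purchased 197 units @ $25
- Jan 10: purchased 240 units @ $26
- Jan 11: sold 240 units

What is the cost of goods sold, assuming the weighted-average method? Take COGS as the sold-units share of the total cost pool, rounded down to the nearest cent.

COGS = $6,131.80

Jan 11, sell 240: 240/437 × $11,165.00 → $6,131.80
Ending inventory (cost pool remaining) = $5,033.20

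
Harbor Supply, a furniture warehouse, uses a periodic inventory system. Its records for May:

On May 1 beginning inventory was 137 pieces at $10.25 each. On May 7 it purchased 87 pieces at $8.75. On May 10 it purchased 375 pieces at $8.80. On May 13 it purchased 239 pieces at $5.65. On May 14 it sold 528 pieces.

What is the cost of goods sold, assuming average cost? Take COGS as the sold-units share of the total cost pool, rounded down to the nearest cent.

May 14, sell 528: 528/838 × $6,815.85 → $4,294.47
Ending inventory (cost pool remaining) = $2,521.38

COGS = $4,294.47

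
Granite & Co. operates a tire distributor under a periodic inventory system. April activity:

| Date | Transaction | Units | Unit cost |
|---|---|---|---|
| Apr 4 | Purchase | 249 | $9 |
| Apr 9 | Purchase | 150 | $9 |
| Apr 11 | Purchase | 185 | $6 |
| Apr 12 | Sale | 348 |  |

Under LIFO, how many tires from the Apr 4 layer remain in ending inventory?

Apr 12, 348 sold [LIFO — newest first]: 185 @ $6 + 150 @ $9 + 13 @ $9 = $2,577
Ending inventory: 236 @ $9 = $2,124

236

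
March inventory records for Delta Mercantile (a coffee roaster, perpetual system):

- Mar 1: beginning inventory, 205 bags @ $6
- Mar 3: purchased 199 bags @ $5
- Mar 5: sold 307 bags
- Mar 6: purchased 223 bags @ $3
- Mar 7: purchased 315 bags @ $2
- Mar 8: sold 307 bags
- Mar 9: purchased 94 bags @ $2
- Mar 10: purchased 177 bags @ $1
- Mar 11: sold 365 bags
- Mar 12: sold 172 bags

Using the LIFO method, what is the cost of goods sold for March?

COGS = $3,517

Mar 5, 307 sold [LIFO — newest first]: 199 @ $5 + 108 @ $6 = $1,643
Mar 8, 307 sold [LIFO — newest first]: 307 @ $2 = $614
Mar 11, 365 sold [LIFO — newest first]: 177 @ $1 + 94 @ $2 + 8 @ $2 + 86 @ $3 = $639
Mar 12, 172 sold [LIFO — newest first]: 137 @ $3 + 35 @ $6 = $621
Total COGS = $1,643 + $614 + $639 + $621 = $3,517
Ending inventory: 62 @ $6 = $372
Check: goods available $3,889 = COGS $3,517 + ending $372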